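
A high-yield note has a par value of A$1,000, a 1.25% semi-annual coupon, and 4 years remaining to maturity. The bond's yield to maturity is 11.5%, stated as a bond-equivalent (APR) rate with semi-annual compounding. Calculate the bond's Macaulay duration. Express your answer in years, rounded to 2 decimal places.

3.89 years

Periodic yield y = 0.0575. Discount each cash flow and weight by its period:
  t   CF        PV=CF/(1+0.0575)^t    t·PV
  1         6.25         5.9102         5.9102
  2         6.25         5.5888        11.1776
  3         6.25         5.2849        15.8548
  4         6.25         4.9976        19.9903
  5         6.25         4.7258        23.6292
  6         6.25         4.4689        26.8132
  7         6.25         4.2259        29.5812
  8     1,006.25       643.3731     5,146.9846
  Σ                    678.5751     5,279.9410
Price P = Σ PV = 678.5751.
Macaulay duration = Σ(t·PV) / P = 5,279.9410 / 678.5751 = 7.78092 half-year periods.
In years: 7.78092 / 2 = 3.89046 years.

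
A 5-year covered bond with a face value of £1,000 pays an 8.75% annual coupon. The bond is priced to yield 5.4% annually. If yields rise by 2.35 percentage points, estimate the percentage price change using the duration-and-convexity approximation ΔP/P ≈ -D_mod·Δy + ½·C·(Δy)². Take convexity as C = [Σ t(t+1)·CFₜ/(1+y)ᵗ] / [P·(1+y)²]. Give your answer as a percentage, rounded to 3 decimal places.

-9.001%

With y = 0.054:
  t   CF        PV=CF/(1+0.054)^t    t·PV        t(t+1)·PV
  1        87.50        83.0171        83.0171         166.0342
  2        87.50        78.7638       157.5277         472.5830
  3        87.50        74.7285       224.1855         896.7419
  4        87.50        70.8999       283.5996       1,417.9980
  5     1,087.50       836.0384     4,180.1919      25,081.1512
  Σ                  1,143.4477     4,928.5217      28,034.5082
P = 1,143.4477; D_Mac = 4.31023 yrs; D_mod = 4.08940 yrs; C = 22.06965.
Duration effect: -4.08940 × (+0.0235) = -0.096101
Convexity effect: 0.5 × 22.06965 × (0.0235)² = +0.0060940
ΔP/P ≈ -0.096101 + 0.0060940 = -0.090007 = -9.0007%.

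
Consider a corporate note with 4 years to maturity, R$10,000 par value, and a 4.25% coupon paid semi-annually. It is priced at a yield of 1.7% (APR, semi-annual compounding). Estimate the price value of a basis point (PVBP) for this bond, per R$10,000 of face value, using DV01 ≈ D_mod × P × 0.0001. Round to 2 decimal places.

Periodic yield y = 0.0085.
  t   CF        PV=CF/(1+0.0085)^t    t·PV
  1       212.50       210.7090       210.7090
  2       212.50       208.9330       417.8661
  3       212.50       207.1721       621.5162
  4       212.50       205.4260       821.7038
  5       212.50       203.6946     1,018.4728
  6       212.50       201.9777     1,211.8665
  7       212.50       200.2754     1,401.9278
  8    10,212.50     9,543.8773    76,351.0187
  Σ                 10,982.0651    82,055.0810
P = 10,982.0651; D_Mac = 7.47174 half-year periods = 3.73587 yrs; D_mod = 3.70438 yrs.
DV01 ≈ 3.70438 × 10,982.0651 × 0.0001 = 4.068175.

R$4.07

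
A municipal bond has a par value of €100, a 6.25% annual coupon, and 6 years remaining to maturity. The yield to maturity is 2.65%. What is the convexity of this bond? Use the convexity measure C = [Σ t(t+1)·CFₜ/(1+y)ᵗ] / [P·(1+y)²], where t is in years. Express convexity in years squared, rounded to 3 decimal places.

33.359

With y = 0.0265:
  t   CF        PV=CF/(1+0.0265)^t    t·PV        t(t+1)·PV
  1         6.25         6.0887         6.0887          12.1773
  2         6.25         5.9315        11.8629          35.5888
  3         6.25         5.7783        17.3350          69.3401
  4         6.25         5.6292        22.5167         112.5834
  5         6.25         5.4838        27.4192         164.5154
  6       106.25        90.8187       544.9121       3,814.3848
  Σ                    119.7302       630.1346       4,208.5898
P = 119.7302.
Convexity = Σ t(t+1)·PV / [P·(1+y)²] = 4,208.5898 / (119.7302 × 1.053702) = 33.35916.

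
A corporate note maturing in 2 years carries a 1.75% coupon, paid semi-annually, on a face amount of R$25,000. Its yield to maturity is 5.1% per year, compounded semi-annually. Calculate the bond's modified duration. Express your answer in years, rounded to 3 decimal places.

1.924 years

Periodic yield y = 0.0255. First find Macaulay duration:
  t   CF        PV=CF/(1+0.0255)^t    t·PV
  1       218.75       213.3106       213.3106
  2       218.75       208.0064       416.0128
  3       218.75       202.8341       608.5024
  4    25,218.75    22,802.4177    91,209.6709
  Σ                 23,426.5689    92,447.4968
P = 23,426.5689; Macaulay duration = 92,447.4968 / 23,426.5689 = 3.94627 half-year periods = 1.97313 years.
Modified duration = D_Mac / (1 + y) = 1.97313 / 1.0255 = 1.92407 years.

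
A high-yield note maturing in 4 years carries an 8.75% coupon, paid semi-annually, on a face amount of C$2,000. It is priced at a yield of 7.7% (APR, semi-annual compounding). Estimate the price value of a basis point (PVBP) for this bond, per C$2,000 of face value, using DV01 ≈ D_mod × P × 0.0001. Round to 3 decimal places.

Periodic yield y = 0.0385.
  t   CF        PV=CF/(1+0.0385)^t    t·PV
  1        87.50        84.2561        84.2561
  2        87.50        81.1325       162.2651
  3        87.50        78.1247       234.3742
  4        87.50        75.2284       300.9138
  5        87.50        72.4395       362.1976
  6        87.50        69.7540       418.5239
  7        87.50        67.1680       470.1761
  8     2,087.50     1,543.0304    12,344.2431
  Σ                  2,071.1338    14,376.9499
P = 2,071.1338; D_Mac = 6.94158 half-year periods = 3.47079 yrs; D_mod = 3.34212 yrs.
DV01 ≈ 3.34212 × 2,071.1338 × 0.0001 = 0.692198.

C$0.692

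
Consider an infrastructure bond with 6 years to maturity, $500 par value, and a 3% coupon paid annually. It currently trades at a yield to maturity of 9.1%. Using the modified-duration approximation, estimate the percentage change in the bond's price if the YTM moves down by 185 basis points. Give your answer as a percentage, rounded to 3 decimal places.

Periodic yield y = 0.091. Modified duration first:
  t   CF        PV=CF/(1+0.091)^t    t·PV
  1        15.00        13.7489        13.7489
  2        15.00        12.6021        25.2041
  3        15.00        11.5509        34.6528
  4        15.00        10.5875        42.3499
  5        15.00         9.7044        48.5219
  6       515.00       305.3928     1,832.3565
  Σ                    363.5864     1,996.8340
P = 363.5864; D_Mac = 5.49205 yrs; D_mod = 5.49205/(1+0.091) = 5.03396 yrs.
ΔP/P ≈ -D_mod · Δy = -5.03396 × (-0.0185) = +0.093128 = +9.3128%.

+9.313%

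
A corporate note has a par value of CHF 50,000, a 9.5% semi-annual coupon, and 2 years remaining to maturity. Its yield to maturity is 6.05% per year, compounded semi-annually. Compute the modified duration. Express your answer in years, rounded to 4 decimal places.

Periodic yield y = 0.03025. First find Macaulay duration:
  t   CF        PV=CF/(1+0.03025)^t    t·PV
  1     2,375.00     2,305.2657     2,305.2657
  2     2,375.00     2,237.5789     4,475.1579
  3     2,375.00     2,171.8796     6,515.6388
  4    52,375.00    46,489.3574   185,957.4296
  Σ                 53,204.0817   199,253.4920
P = 53,204.0817; Macaulay duration = 199,253.4920 / 53,204.0817 = 3.74508 half-year periods = 1.87254 years.
Modified duration = D_Mac / (1 + y) = 1.87254 / 1.03025 = 1.81756 years.

1.8176 years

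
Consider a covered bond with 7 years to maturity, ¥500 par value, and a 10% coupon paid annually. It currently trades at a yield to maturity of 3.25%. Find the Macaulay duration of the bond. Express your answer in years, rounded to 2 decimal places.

Periodic yield y = 0.0325. Discount each cash flow and weight by its year:
  t   CF        PV=CF/(1+0.0325)^t    t·PV
  1        50.00        48.4262        48.4262
  2        50.00        46.9018        93.8037
  3        50.00        45.4255       136.2765
  4        50.00        43.9957       175.9826
  5        50.00        42.6108       213.0540
  6        50.00        41.2695       247.6172
  7       550.00       439.6755     3,077.7285
  Σ                    708.3050     3,992.8887
Price P = Σ PV = 708.3050.
Macaulay duration = Σ(t·PV) / P = 3,992.8887 / 708.3050 = 5.63724 years.

5.64 years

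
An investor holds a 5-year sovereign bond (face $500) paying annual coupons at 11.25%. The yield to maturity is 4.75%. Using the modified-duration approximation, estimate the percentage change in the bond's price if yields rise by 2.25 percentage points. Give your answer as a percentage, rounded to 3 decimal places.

Periodic yield y = 0.0475. Modified duration first:
  t   CF        PV=CF/(1+0.0475)^t    t·PV
  1        56.25        53.6993        53.6993
  2        56.25        51.2642       102.5285
  3        56.25        48.9396       146.8188
  4        56.25        46.7204       186.8815
  5       556.25       441.0622     2,205.3111
  Σ                    641.6857     2,695.2392
P = 641.6857; D_Mac = 4.20025 yrs; D_mod = 4.20025/(1+0.0475) = 4.00978 yrs.
ΔP/P ≈ -D_mod · Δy = -4.00978 × (+0.0225) = -0.090220 = -9.0220%.

-9.022%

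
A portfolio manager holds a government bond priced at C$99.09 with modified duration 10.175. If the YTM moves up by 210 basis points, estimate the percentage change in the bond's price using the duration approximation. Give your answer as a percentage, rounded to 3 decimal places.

Duration approximation: ΔP/P ≈ -D_mod · Δy = -10.175 × (+0.021) = -0.213675.
As a percentage: -21.3675%.

-21.368%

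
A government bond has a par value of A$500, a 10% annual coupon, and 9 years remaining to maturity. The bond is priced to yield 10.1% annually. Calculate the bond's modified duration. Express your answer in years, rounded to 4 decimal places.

Periodic yield y = 0.101. First find Macaulay duration:
  t   CF        PV=CF/(1+0.101)^t    t·PV
  1        50.00        45.4133        45.4133
  2        50.00        41.2473        82.4946
  3        50.00        37.4635       112.3904
  4        50.00        34.0268       136.1071
  5        50.00        30.9053       154.5267
  6        50.00        28.0702       168.4214
  7        50.00        25.4952       178.4665
  8        50.00        23.1564       185.2514
  9       550.00       231.3539     2,082.1851
  Σ                    497.1319     3,145.2564
P = 497.1319; Macaulay duration = 3,145.2564 / 497.1319 = 6.32680 years.
Modified duration = D_Mac / (1 + y) = 6.32680 / 1.101 = 5.74642 years.

5.7464 years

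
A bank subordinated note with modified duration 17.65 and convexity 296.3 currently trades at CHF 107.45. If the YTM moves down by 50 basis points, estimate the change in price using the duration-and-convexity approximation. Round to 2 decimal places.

+CHF 9.88

Duration effect: -D_mod·Δy = -17.65 × (-0.005) = +0.088250
Convexity effect: ½·C·(Δy)² = 0.5 × 296.3 × (-0.005)² = +0.00370375
ΔP/P ≈ +0.088250 + 0.00370375 = +0.09195375
ΔP ≈ 107.45 × (+0.09195375) = +9.8804304375.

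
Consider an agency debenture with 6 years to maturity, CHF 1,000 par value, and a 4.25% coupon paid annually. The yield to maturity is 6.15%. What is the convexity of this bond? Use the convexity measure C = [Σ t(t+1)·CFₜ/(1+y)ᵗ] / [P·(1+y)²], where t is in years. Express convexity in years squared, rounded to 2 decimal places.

With y = 0.0615:
  t   CF        PV=CF/(1+0.0615)^t    t·PV        t(t+1)·PV
  1        42.50        40.0377        40.0377          80.0754
  2        42.50        37.7180        75.4360         226.3081
  3        42.50        35.5328       106.5983         426.3931
  4        42.50        33.4741       133.8964         669.4820
  5        42.50        31.5347       157.6736         946.0415
  6     1,042.50       728.7123     4,372.2735      30,605.9147
  Σ                    907.0095     4,885.9155      32,954.2148
P = 907.0095.
Convexity = Σ t(t+1)·PV / [P·(1+y)²] = 32,954.2148 / (907.0095 × 1.126782) = 32.24476.

32.24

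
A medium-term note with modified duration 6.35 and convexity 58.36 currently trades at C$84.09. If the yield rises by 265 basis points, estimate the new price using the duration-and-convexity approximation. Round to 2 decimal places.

Duration effect: -D_mod·Δy = -6.35 × (+0.0265) = -0.168275
Convexity effect: ½·C·(Δy)² = 0.5 × 58.36 × (0.0265)² = +0.020491655
ΔP/P ≈ -0.168275 + 0.020491655 = -0.147783345
New price ≈ 84.09 × (1 - 0.147783345) = 71.66289851895.

C$71.66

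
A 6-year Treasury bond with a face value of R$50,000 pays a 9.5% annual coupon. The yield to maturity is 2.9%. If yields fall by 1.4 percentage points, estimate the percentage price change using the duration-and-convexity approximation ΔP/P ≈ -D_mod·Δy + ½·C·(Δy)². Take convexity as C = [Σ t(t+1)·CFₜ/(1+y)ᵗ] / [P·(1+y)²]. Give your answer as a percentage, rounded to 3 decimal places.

With y = 0.029:
  t   CF        PV=CF/(1+0.029)^t    t·PV        t(t+1)·PV
  1     4,750.00     4,616.1322     4,616.1322       9,232.2643
  2     4,750.00     4,486.0371     8,972.0742      26,916.2225
  3     4,750.00     4,359.6084    13,078.8253      52,315.3014
  4     4,750.00     4,236.7429    16,946.9716      84,734.8580
  5     4,750.00     4,117.3400    20,586.7002     123,520.2012
  6    54,750.00    46,120.2736   276,721.6416   1,937,051.4909
  Σ                 67,936.1342   340,922.3451   2,233,770.3384
P = 67,936.1342; D_Mac = 5.01828 yrs; D_mod = 4.87685 yrs; C = 31.05324.
Duration effect: -4.87685 × (-0.014) = +0.068276
Convexity effect: 0.5 × 31.05324 × (-0.014)² = +0.0030432
ΔP/P ≈ +0.068276 + 0.0030432 = +0.071319 = +7.1319%.

+7.132%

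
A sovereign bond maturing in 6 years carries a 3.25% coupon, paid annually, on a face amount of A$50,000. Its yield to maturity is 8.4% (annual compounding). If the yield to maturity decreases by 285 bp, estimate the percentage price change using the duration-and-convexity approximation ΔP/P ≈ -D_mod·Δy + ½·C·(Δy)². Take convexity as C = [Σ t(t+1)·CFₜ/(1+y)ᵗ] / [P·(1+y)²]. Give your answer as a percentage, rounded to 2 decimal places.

With y = 0.084:
  t   CF        PV=CF/(1+0.084)^t    t·PV        t(t+1)·PV
  1     1,625.00     1,499.0775     1,499.0775       2,998.1550
  2     1,625.00     1,382.9128     2,765.8256       8,297.4769
  3     1,625.00     1,275.7498     3,827.2495      15,308.9979
  4     1,625.00     1,176.8910     4,707.5639      23,537.8197
  5     1,625.00     1,085.6928     5,428.4640      32,570.7837
  6    51,625.00    31,818.8421   190,913.0526   1,336,391.3682
  Σ                 38,239.1660   209,141.2331   1,419,104.6015
P = 38,239.1660; D_Mac = 5.46929 yrs; D_mod = 5.04547 yrs; C = 31.58257.
Duration effect: -5.04547 × (-0.0285) = +0.143796
Convexity effect: 0.5 × 31.58257 × (-0.0285)² = +0.0128265
ΔP/P ≈ +0.143796 + 0.0128265 = +0.156622 = +15.6622%.

+15.66%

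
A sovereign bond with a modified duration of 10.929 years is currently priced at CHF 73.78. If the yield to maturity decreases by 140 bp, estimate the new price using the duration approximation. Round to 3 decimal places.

Duration approximation: ΔP/P ≈ -D_mod · Δy = -10.929 × (-0.014) = +0.153006.
New price ≈ 73.78 × (1 + 0.153006) = 85.06878268.

CHF 85.069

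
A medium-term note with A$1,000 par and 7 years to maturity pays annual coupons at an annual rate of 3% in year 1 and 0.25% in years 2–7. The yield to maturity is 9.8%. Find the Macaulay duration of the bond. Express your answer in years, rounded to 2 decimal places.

Periodic yield y = 0.098. Discount each cash flow and weight by its year:
  t   CF        PV=CF/(1+0.098)^t    t·PV
  1        30.00        27.3224        27.3224
  2         2.50         2.0736         4.1473
  3         2.50         1.8886         5.6657
  4         2.50         1.7200         6.8800
  5         2.50         1.5665         7.8325
  6         2.50         1.4267         8.5601
  7     1,002.50       521.0363     3,647.2543
  Σ                    557.0341     3,707.6622
Price P = Σ PV = 557.0341.
Macaulay duration = Σ(t·PV) / P = 3,707.6622 / 557.0341 = 6.65608 years.

6.66 years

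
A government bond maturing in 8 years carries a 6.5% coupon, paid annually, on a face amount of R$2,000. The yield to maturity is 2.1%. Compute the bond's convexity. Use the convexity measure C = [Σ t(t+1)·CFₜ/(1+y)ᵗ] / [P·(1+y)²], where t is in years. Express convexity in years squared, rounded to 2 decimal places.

54.23

With y = 0.021:
  t   CF        PV=CF/(1+0.021)^t    t·PV        t(t+1)·PV
  1       130.00       127.3262       127.3262         254.6523
  2       130.00       124.7073       249.4146         748.2438
  3       130.00       122.1423       366.4269       1,465.7077
  4       130.00       119.6301       478.5203       2,392.6015
  5       130.00       117.1695       585.8476       3,515.0855
  6       130.00       114.7596       688.5574       4,819.9018
  7       130.00       112.3992       786.7943       6,294.3543
  8     2,130.00     1,803.7389    14,429.9110     129,869.1994
  Σ                  2,641.8730    17,712.7983     149,359.7463
P = 2,641.8730.
Convexity = Σ t(t+1)·PV / [P·(1+y)²] = 149,359.7463 / (2,641.8730 × 1.042441) = 54.23381.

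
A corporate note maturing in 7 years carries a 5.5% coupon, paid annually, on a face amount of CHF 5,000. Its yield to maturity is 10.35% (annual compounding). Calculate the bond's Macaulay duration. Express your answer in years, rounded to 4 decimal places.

Periodic yield y = 0.1035. Discount each cash flow and weight by its year:
  t   CF        PV=CF/(1+0.1035)^t    t·PV
  1       275.00       249.2071       249.2071
  2       275.00       225.8333       451.6666
  3       275.00       204.6519       613.9556
  4       275.00       185.4570       741.8282
  5       275.00       168.0626       840.3129
  6       275.00       152.2996       913.7974
  7     5,275.00     2,647.3789    18,531.6522
  Σ                  3,832.8903    22,342.4200
Price P = Σ PV = 3,832.8903.
Macaulay duration = Σ(t·PV) / P = 22,342.4200 / 3,832.8903 = 5.82913 years.

5.8291 years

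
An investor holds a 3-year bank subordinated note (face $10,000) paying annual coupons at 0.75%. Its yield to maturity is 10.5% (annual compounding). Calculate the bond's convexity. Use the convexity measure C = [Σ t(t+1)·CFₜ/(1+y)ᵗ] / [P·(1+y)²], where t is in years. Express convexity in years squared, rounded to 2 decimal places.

With y = 0.105:
  t   CF        PV=CF/(1+0.105)^t    t·PV        t(t+1)·PV
  1        75.00        67.8733        67.8733         135.7466
  2        75.00        61.4238       122.8476         368.5428
  3    10,075.00     7,467.2075    22,401.6226      89,606.4902
  Σ                  7,596.5046    22,592.3435      90,110.7796
P = 7,596.5046.
Convexity = Σ t(t+1)·PV / [P·(1+y)²] = 90,110.7796 / (7,596.5046 × 1.221025) = 9.71490.

9.71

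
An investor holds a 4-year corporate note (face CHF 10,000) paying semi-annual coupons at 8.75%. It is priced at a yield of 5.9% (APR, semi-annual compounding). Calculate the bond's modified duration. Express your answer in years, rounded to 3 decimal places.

Periodic yield y = 0.0295. First find Macaulay duration:
  t   CF        PV=CF/(1+0.0295)^t    t·PV
  1       437.50       424.9636       424.9636
  2       437.50       412.7864       825.5728
  3       437.50       400.9581     1,202.8743
  4       437.50       389.4688     1,557.8751
  5       437.50       378.3087     1,891.5434
  6       437.50       367.4684     2,204.8102
  7       437.50       356.9387     2,498.5707
  8    10,437.50     8,271.5268    66,172.2143
  Σ                 11,002.4193    76,778.4244
P = 11,002.4193; Macaulay duration = 76,778.4244 / 11,002.4193 = 6.97832 half-year periods = 3.48916 years.
Modified duration = D_Mac / (1 + y) = 3.48916 / 1.0295 = 3.38918 years.

3.389 years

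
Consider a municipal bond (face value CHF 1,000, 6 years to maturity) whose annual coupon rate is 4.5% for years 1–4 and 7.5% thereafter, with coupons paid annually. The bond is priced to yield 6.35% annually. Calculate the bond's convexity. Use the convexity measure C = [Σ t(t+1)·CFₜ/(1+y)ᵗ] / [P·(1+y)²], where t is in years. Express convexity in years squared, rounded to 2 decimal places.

31.86

With y = 0.0635:
  t   CF        PV=CF/(1+0.0635)^t    t·PV        t(t+1)·PV
  1        45.00        42.3131        42.3131          84.6262
  2        45.00        39.7867        79.5733         238.7200
  3        45.00        37.4111       112.2332         448.9327
  4        45.00        35.1773       140.7092         703.5461
  5        75.00        55.1282       275.6410       1,653.8459
  6     1,075.00       742.9909     4,457.9454      31,205.6181
  Σ                    952.8072     5,108.4153      34,335.2890
P = 952.8072.
Convexity = Σ t(t+1)·PV / [P·(1+y)²] = 34,335.2890 / (952.8072 × 1.131032) = 31.86109.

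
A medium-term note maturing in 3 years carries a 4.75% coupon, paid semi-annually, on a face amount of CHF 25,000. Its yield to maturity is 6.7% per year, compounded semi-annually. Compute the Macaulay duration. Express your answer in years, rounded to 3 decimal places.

Periodic yield y = 0.0335. Discount each cash flow and weight by its period:
  t   CF        PV=CF/(1+0.0335)^t    t·PV
  1       593.75       574.5041       574.5041
  2       593.75       555.8821     1,111.7641
  3       593.75       537.8636     1,613.5909
  4       593.75       520.4293     2,081.7170
  5       593.75       503.5600     2,517.8000
  6    25,593.75    21,002.5021   126,015.0128
  Σ                 23,694.7412   133,914.3889
Price P = Σ PV = 23,694.7412.
Macaulay duration = Σ(t·PV) / P = 133,914.3889 / 23,694.7412 = 5.65165 half-year periods.
In years: 5.65165 / 2 = 2.82583 years.

2.826 years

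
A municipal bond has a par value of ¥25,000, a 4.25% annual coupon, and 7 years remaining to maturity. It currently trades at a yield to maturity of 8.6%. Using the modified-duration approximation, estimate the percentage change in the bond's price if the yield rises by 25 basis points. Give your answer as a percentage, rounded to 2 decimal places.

-1.40%

Periodic yield y = 0.086. Modified duration first:
  t   CF        PV=CF/(1+0.086)^t    t·PV
  1     1,062.50       978.3610       978.3610
  2     1,062.50       900.8849     1,801.7697
  3     1,062.50       829.5441     2,488.6322
  4     1,062.50       763.8527     3,055.4109
  5     1,062.50       703.3635     3,516.8174
  6     1,062.50       647.6643     3,885.9861
  7    26,062.50    14,628.7526   102,401.2683
  Σ                 19,452.4231   118,128.2455
P = 19,452.4231; D_Mac = 6.07268 yrs; D_mod = 6.07268/(1+0.086) = 5.59178 yrs.
ΔP/P ≈ -D_mod · Δy = -5.59178 × (+0.0025) = -0.013979 = -1.3979%.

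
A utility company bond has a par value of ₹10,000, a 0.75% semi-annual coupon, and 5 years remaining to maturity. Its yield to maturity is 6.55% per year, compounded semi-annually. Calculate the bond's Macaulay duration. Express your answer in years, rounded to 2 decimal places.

4.90 years

Periodic yield y = 0.03275. Discount each cash flow and weight by its period:
  t   CF        PV=CF/(1+0.03275)^t    t·PV
  1        37.50        36.3108        36.3108
  2        37.50        35.1594        70.3187
  3        37.50        34.0444       102.1332
  4        37.50        32.9648       131.8592
  5        37.50        31.9194       159.5972
  6        37.50        30.9072       185.4434
  7        37.50        29.9271       209.4898
  8        37.50        28.9781       231.8247
  9        37.50        28.0591       252.5323
  10   10,037.50     7,272.3291    72,723.2906
  Σ                  7,560.5994    74,102.7999
Price P = Σ PV = 7,560.5994.
Macaulay duration = Σ(t·PV) / P = 74,102.7999 / 7,560.5994 = 9.80118 half-year periods.
In years: 9.80118 / 2 = 4.90059 years.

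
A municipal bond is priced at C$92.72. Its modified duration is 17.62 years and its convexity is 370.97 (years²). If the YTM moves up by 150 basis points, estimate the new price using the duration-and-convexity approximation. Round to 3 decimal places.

Duration effect: -D_mod·Δy = -17.62 × (+0.015) = -0.264300
Convexity effect: ½·C·(Δy)² = 0.5 × 370.97 × (0.015)² = +0.041734125
ΔP/P ≈ -0.264300 + 0.041734125 = -0.222565875
New price ≈ 92.72 × (1 - 0.222565875) = 72.08369207.

C$72.084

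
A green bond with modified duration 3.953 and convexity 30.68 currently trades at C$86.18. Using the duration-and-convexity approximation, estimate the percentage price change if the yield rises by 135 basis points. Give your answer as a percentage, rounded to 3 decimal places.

-5.057%

Duration effect: -D_mod·Δy = -3.953 × (+0.0135) = -0.0533655
Convexity effect: ½·C·(Δy)² = 0.5 × 30.68 × (0.0135)² = +0.002795715
ΔP/P ≈ -0.0533655 + 0.002795715 = -0.050569785
= -5.0569785%.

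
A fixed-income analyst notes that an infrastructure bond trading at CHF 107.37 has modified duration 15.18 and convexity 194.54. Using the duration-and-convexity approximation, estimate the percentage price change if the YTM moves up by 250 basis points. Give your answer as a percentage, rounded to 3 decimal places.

Duration effect: -D_mod·Δy = -15.18 × (+0.025) = -0.379500
Convexity effect: ½·C·(Δy)² = 0.5 × 194.54 × (0.025)² = +0.06079375
ΔP/P ≈ -0.379500 + 0.06079375 = -0.31870625
= -31.870625%.

-31.871%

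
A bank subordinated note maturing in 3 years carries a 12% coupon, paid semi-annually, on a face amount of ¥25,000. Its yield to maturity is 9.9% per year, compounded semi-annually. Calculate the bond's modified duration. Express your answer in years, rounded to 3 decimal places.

Periodic yield y = 0.0495. First find Macaulay duration:
  t   CF        PV=CF/(1+0.0495)^t    t·PV
  1     1,500.00     1,429.2520     1,429.2520
  2     1,500.00     1,361.8409     2,723.6818
  3     1,500.00     1,297.6092     3,892.8277
  4     1,500.00     1,236.4071     4,945.6284
  5     1,500.00     1,178.0916     5,890.4578
  6    26,500.00    19,831.3015   118,987.8088
  Σ                 26,334.5023   137,869.6565
P = 26,334.5023; Macaulay duration = 137,869.6565 / 26,334.5023 = 5.23532 half-year periods = 2.61766 years.
Modified duration = D_Mac / (1 + y) = 2.61766 / 1.0495 = 2.49420 years.

2.494 years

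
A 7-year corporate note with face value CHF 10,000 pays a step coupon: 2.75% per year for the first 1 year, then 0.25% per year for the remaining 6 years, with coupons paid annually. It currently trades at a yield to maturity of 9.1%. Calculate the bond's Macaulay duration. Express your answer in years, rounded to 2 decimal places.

Periodic yield y = 0.091. Discount each cash flow and weight by its year:
  t   CF        PV=CF/(1+0.091)^t    t·PV
  1       275.00       252.0623       252.0623
  2        25.00        21.0034        42.0069
  3        25.00        19.2516        57.7547
  4        25.00        17.6458        70.5831
  5        25.00        16.1740        80.8698
  6        25.00        14.8249        88.9493
  7    10,025.00     5,448.9287    38,142.5011
  Σ                  5,789.8907    38,734.7272
Price P = Σ PV = 5,789.8907.
Macaulay duration = Σ(t·PV) / P = 38,734.7272 / 5,789.8907 = 6.69006 years.

6.69 years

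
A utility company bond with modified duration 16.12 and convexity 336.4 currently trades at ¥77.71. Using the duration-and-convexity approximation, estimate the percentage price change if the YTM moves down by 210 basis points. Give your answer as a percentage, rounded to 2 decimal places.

+41.27%

Duration effect: -D_mod·Δy = -16.12 × (-0.021) = +0.338520
Convexity effect: ½·C·(Δy)² = 0.5 × 336.4 × (-0.021)² = +0.0741762
ΔP/P ≈ +0.338520 + 0.0741762 = +0.4126962
= +41.26962%.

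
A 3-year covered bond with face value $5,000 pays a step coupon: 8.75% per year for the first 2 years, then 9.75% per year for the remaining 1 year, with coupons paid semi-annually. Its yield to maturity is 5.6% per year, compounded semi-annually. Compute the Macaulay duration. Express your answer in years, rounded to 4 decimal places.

2.7168 years

Periodic yield y = 0.028. Discount each cash flow and weight by its period:
  t   CF        PV=CF/(1+0.028)^t    t·PV
  1       218.75       212.7918       212.7918
  2       218.75       206.9959       413.9919
  3       218.75       201.3579       604.0738
  4       218.75       195.8735       783.4939
  5       243.75       212.3142     1,061.5710
  6     5,243.75     4,443.0714    26,658.4283
  Σ                  5,472.4047    29,734.3506
Price P = Σ PV = 5,472.4047.
Macaulay duration = Σ(t·PV) / P = 29,734.3506 / 5,472.4047 = 5.43351 half-year periods.
In years: 5.43351 / 2 = 2.71675 years.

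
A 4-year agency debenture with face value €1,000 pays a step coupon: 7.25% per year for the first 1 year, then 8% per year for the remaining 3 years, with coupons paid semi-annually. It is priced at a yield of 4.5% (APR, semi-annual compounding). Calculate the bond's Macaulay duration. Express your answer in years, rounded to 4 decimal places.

Periodic yield y = 0.0225. Discount each cash flow and weight by its period:
  t   CF        PV=CF/(1+0.0225)^t    t·PV
  1        36.25        35.4523        35.4523
  2        36.25        34.6722        69.3444
  3        40.00        37.4171       112.2513
  4        40.00        36.5937       146.3749
  5        40.00        35.7885       178.9425
  6        40.00        35.0010       210.0058
  7        40.00        34.2308       239.6154
  8     1,040.00       870.4159     6,963.3270
  Σ                  1,119.5715     7,955.3137
Price P = Σ PV = 1,119.5715.
Macaulay duration = Σ(t·PV) / P = 7,955.3137 / 1,119.5715 = 7.10568 half-year periods.
In years: 7.10568 / 2 = 3.55284 years.

3.5528 years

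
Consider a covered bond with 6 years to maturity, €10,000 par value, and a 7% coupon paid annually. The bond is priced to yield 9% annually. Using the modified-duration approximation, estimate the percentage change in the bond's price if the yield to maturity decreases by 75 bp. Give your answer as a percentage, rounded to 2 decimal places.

Periodic yield y = 0.09. Modified duration first:
  t   CF        PV=CF/(1+0.09)^t    t·PV
  1       700.00       642.2018       642.2018
  2       700.00       589.1760     1,178.3520
  3       700.00       540.5284     1,621.5853
  4       700.00       495.8976     1,983.5906
  5       700.00       454.9520     2,274.7599
  6    10,700.00     6,380.0604    38,280.3624
  Σ                  9,102.8163    45,980.8520
P = 9,102.8163; D_Mac = 5.05128 yrs; D_mod = 5.05128/(1+0.09) = 4.63420 yrs.
ΔP/P ≈ -D_mod · Δy = -4.63420 × (-0.0075) = +0.034756 = +3.4756%.

+3.48%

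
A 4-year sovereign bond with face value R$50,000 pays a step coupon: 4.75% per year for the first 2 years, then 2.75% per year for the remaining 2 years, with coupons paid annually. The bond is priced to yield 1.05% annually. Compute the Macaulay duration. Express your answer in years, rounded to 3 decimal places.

3.764 years

Periodic yield y = 0.0105. Discount each cash flow and weight by its year:
  t   CF        PV=CF/(1+0.0105)^t    t·PV
  1     2,375.00     2,350.3216     2,350.3216
  2     2,375.00     2,325.8997     4,651.7994
  3     1,375.00     1,332.5814     3,997.7442
  4    51,375.00    49,272.7230   197,090.8919
  Σ                 55,281.5257   208,090.7570
Price P = Σ PV = 55,281.5257.
Macaulay duration = Σ(t·PV) / P = 208,090.7570 / 55,281.5257 = 3.76420 years.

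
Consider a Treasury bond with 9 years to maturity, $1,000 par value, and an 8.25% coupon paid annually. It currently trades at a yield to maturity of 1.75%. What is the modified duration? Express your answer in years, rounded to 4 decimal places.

Periodic yield y = 0.0175. First find Macaulay duration:
  t   CF        PV=CF/(1+0.0175)^t    t·PV
  1        82.50        81.0811        81.0811
  2        82.50        79.6866       159.3731
  3        82.50        78.3160       234.9481
  4        82.50        76.9691       307.8763
  5        82.50        75.6453       378.2264
  6        82.50        74.3443       446.0656
  7        82.50        73.0656       511.4593
  8        82.50        71.8090       574.4716
  9     1,082.50       926.0153     8,334.1373
  Σ                  1,536.9321    11,027.6389
P = 1,536.9321; Macaulay duration = 11,027.6389 / 1,536.9321 = 7.17510 years.
Modified duration = D_Mac / (1 + y) = 7.17510 / 1.0175 = 7.05169 years.

7.0517 years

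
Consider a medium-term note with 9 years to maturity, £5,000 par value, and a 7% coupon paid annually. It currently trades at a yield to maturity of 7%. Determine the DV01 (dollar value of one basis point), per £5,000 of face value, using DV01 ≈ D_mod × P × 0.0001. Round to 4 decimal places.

Periodic yield y = 0.07.
  t   CF        PV=CF/(1+0.07)^t    t·PV
  1       350.00       327.1028       327.1028
  2       350.00       305.7036       611.4071
  3       350.00       285.7043       857.1128
  4       350.00       267.0133     1,068.0533
  5       350.00       249.5452     1,247.7258
  6       350.00       233.2198     1,399.3187
  7       350.00       217.9624     1,525.7369
  8       350.00       203.7032     1,629.6255
  9     5,350.00     2,910.0455    26,190.4097
  Σ                  5,000.0000    34,856.4925
P = 5,000.0000; D_Mac = 6.97130 yrs; D_mod = 6.51523 yrs.
DV01 ≈ 6.51523 × 5,000.0000 × 0.0001 = 3.257616.

£3.2576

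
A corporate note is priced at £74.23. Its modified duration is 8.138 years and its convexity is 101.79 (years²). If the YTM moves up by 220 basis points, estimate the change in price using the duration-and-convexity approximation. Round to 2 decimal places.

Duration effect: -D_mod·Δy = -8.138 × (+0.022) = -0.179036
Convexity effect: ½·C·(Δy)² = 0.5 × 101.79 × (0.022)² = +0.02463318
ΔP/P ≈ -0.179036 + 0.02463318 = -0.15440282
ΔP ≈ 74.23 × (-0.15440282) = -11.4613213286.

-£11.46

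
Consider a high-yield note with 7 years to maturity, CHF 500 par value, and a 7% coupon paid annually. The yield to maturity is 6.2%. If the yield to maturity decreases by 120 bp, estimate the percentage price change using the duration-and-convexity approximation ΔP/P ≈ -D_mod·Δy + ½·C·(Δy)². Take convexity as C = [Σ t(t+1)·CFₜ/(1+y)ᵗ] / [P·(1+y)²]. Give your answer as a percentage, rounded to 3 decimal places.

With y = 0.062:
  t   CF        PV=CF/(1+0.062)^t    t·PV        t(t+1)·PV
  1        35.00        32.9567        32.9567          65.9134
  2        35.00        31.0327        62.0653         186.1960
  3        35.00        29.2210        87.6629         350.6515
  4        35.00        27.5150       110.0601         550.3006
  5        35.00        25.9087       129.5435         777.2607
  6        35.00        24.3961       146.3768       1,024.6375
  7       535.00       351.1415     2,457.9905      19,663.9242
  Σ                    522.1717     3,026.6558      22,618.8838
P = 522.1717; D_Mac = 5.79629 yrs; D_mod = 5.45790 yrs; C = 38.40686.
Duration effect: -5.45790 × (-0.012) = +0.065495
Convexity effect: 0.5 × 38.40686 × (-0.012)² = +0.0027653
ΔP/P ≈ +0.065495 + 0.0027653 = +0.068260 = +6.8260%.

+6.826%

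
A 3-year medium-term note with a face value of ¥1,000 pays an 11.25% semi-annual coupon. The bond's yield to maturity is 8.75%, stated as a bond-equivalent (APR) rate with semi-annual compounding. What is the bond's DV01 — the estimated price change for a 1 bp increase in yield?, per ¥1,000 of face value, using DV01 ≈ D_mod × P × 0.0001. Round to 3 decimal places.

¥0.269

Periodic yield y = 0.04375.
  t   CF        PV=CF/(1+0.04375)^t    t·PV
  1        56.25        53.8922        53.8922
  2        56.25        51.6333       103.2665
  3        56.25        49.4690       148.4070
  4        56.25        47.3954       189.5818
  5        56.25        45.4088       227.0440
  6     1,056.25       816.9355     4,901.6133
  Σ                  1,064.7343     5,623.8048
P = 1,064.7343; D_Mac = 5.28189 half-year periods = 2.64094 yrs; D_mod = 2.53024 yrs.
DV01 ≈ 2.53024 × 1,064.7343 × 0.0001 = 0.269404.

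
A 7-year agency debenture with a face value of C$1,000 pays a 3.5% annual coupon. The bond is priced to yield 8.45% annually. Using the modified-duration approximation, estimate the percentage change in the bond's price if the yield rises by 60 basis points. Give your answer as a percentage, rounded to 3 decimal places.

-3.431%

Periodic yield y = 0.0845. Modified duration first:
  t   CF        PV=CF/(1+0.0845)^t    t·PV
  1        35.00        32.2729        32.2729
  2        35.00        29.7584        59.5167
  3        35.00        27.4397        82.3191
  4        35.00        25.3017       101.2068
  5        35.00        23.3303       116.6515
  6        35.00        21.5125       129.0749
  7     1,035.00       586.5884     4,106.1187
  Σ                    746.2039     4,627.1607
P = 746.2039; D_Mac = 6.20093 yrs; D_mod = 6.20093/(1+0.0845) = 5.71778 yrs.
ΔP/P ≈ -D_mod · Δy = -5.71778 × (+0.006) = -0.034307 = -3.4307%.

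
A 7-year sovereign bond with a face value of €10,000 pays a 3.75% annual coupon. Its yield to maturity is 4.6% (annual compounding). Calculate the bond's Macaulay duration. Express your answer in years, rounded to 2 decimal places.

Periodic yield y = 0.046. Discount each cash flow and weight by its year:
  t   CF        PV=CF/(1+0.046)^t    t·PV
  1       375.00       358.5086       358.5086
  2       375.00       342.7425       685.4849
  3       375.00       327.6696       983.0089
  4       375.00       313.2597     1,253.0388
  5       375.00       299.4835     1,497.4173
  6       375.00       286.3131     1,717.8784
  7    10,375.00     7,572.9713    53,010.7994
  Σ                  9,500.9483    59,506.1364
Price P = Σ PV = 9,500.9483.
Macaulay duration = Σ(t·PV) / P = 59,506.1364 / 9,500.9483 = 6.26318 years.

6.26 years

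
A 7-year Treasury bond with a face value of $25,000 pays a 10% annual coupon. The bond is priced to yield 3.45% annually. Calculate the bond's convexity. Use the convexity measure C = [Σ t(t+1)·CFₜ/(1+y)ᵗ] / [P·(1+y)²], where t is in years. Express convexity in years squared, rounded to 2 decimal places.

38.76

With y = 0.0345:
  t   CF        PV=CF/(1+0.0345)^t    t·PV        t(t+1)·PV
  1     2,500.00     2,416.6264     2,416.6264       4,833.2528
  2     2,500.00     2,336.0332     4,672.0665      14,016.1995
  3     2,500.00     2,258.1278     6,774.3835      27,097.5340
  4     2,500.00     2,182.8205     8,731.2821      43,656.4105
  5     2,500.00     2,110.0247    10,550.1234      63,300.7402
  6     2,500.00     2,039.6565    12,237.9391      85,665.5740
  7    27,500.00    21,687.9862   151,815.9036   1,214,527.2288
  Σ                 35,031.2754   197,198.3246   1,453,096.9397
P = 35,031.2754.
Convexity = Σ t(t+1)·PV / [P·(1+y)²] = 1,453,096.9397 / (35,031.2754 × 1.070190) = 38.75945.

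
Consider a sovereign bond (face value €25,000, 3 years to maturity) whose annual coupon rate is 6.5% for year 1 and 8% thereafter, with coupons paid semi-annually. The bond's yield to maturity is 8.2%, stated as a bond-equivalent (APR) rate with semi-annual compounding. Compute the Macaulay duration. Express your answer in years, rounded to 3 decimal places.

Periodic yield y = 0.041. Discount each cash flow and weight by its period:
  t   CF        PV=CF/(1+0.041)^t    t·PV
  1       812.50       780.4995       780.4995
  2       812.50       749.7594     1,499.5188
  3     1,000.00       886.4369     2,659.3106
  4     1,000.00       851.5244     3,406.0975
  5     1,000.00       817.9869     4,089.9345
  6    26,000.00    20,430.0284   122,580.1706
  Σ                 24,516.2355   135,015.5315
Price P = Σ PV = 24,516.2355.
Macaulay duration = Σ(t·PV) / P = 135,015.5315 / 24,516.2355 = 5.50719 half-year periods.
In years: 5.50719 / 2 = 2.75359 years.

2.754 years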